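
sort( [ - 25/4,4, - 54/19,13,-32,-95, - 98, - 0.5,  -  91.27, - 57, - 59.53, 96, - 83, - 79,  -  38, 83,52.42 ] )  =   [ - 98, - 95 ,-91.27, - 83, - 79,  -  59.53,- 57, - 38, - 32,-25/4, - 54/19,- 0.5, 4, 13, 52.42,83, 96]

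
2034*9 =18306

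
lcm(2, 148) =148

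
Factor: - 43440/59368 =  -2^1  *3^1 *5^1 *41^(-1 ) =- 30/41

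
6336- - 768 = 7104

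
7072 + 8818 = 15890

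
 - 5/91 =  - 1+86/91 = - 0.05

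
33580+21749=55329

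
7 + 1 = 8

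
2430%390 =90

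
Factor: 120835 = 5^1*11^1* 13^3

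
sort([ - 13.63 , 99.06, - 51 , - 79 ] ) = [-79 , - 51,-13.63,99.06 ]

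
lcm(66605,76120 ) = 532840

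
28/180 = 7/45= 0.16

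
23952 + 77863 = 101815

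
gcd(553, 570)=1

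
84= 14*6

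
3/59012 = 3/59012=0.00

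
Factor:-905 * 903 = - 817215 = -3^1*5^1*7^1*43^1*181^1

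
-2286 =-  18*127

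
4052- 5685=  - 1633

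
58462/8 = 7307 + 3/4 = 7307.75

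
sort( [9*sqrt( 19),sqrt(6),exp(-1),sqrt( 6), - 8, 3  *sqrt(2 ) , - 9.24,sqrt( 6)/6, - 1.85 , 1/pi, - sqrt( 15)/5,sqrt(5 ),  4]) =[ - 9.24,-8,-1.85,- sqrt(15)/5, 1/pi,exp( - 1 ), sqrt(6)/6 , sqrt( 5), sqrt( 6),sqrt( 6),4, 3*sqrt(2), 9*sqrt( 19)]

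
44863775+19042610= 63906385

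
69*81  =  5589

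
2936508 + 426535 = 3363043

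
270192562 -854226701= -584034139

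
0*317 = 0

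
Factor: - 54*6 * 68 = - 22032 = -  2^4 * 3^4*17^1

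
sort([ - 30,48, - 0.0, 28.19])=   [ - 30,-0.0,28.19,48]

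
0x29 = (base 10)41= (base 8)51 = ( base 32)19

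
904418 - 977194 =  - 72776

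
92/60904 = 1/662 = 0.00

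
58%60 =58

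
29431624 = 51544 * 571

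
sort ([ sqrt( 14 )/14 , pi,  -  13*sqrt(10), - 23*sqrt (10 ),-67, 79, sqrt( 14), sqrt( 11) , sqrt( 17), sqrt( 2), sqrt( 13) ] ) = [ - 23*sqrt( 10), - 67, - 13*sqrt( 10), sqrt(14 )/14, sqrt( 2), pi,sqrt( 11 ), sqrt ( 13),sqrt( 14) , sqrt(17 ),79] 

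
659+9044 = 9703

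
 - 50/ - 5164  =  25/2582 = 0.01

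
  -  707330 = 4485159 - 5192489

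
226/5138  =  113/2569 = 0.04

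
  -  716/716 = -1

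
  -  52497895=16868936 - 69366831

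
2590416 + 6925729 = 9516145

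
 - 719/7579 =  - 719/7579 = - 0.09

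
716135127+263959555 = 980094682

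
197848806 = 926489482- 728640676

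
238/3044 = 119/1522 = 0.08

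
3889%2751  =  1138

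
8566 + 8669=17235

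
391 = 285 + 106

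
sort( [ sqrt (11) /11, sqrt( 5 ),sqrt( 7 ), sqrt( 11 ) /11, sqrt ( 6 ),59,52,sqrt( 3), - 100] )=[ - 100, sqrt ( 11 ) /11,sqrt( 11)/11,sqrt(3 ) , sqrt(5) , sqrt(6 ),sqrt( 7),52, 59]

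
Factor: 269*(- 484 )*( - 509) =2^2 * 11^2*269^1 * 509^1 = 66269764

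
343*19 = 6517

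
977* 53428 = 52199156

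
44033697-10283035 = 33750662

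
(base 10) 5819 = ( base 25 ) 97J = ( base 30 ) 6DT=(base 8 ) 13273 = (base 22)C0B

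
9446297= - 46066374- - 55512671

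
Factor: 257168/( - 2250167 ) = - 2^4*16073^1*2250167^( - 1 )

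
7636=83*92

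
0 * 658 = 0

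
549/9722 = 549/9722 = 0.06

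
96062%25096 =20774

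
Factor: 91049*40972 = 2^2*7^1*10243^1 * 13007^1= 3730459628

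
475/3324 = 475/3324 = 0.14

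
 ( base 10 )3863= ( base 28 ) 4pr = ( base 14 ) 159D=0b111100010111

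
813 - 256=557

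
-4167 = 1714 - 5881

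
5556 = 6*926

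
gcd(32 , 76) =4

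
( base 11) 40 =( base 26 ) 1I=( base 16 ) 2c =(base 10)44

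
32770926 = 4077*8038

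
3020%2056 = 964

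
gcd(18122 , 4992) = 26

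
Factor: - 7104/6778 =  - 2^5*3^1*37^1*3389^(  -  1 )= - 3552/3389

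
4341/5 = 868+1/5=868.20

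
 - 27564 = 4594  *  ( -6 )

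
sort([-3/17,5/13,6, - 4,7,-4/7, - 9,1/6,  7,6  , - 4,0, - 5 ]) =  [ - 9, -5,  -  4, - 4, - 4/7, - 3/17, 0, 1/6,5/13,6,  6,7 , 7]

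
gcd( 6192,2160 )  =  144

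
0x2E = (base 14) 34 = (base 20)26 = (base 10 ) 46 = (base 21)24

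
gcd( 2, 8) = 2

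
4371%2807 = 1564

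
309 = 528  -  219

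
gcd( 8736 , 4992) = 1248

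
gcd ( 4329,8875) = 1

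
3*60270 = 180810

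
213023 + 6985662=7198685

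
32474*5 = 162370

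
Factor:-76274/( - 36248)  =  2^( - 2 )*11^1* 23^( - 1)*197^( - 1)*3467^1 = 38137/18124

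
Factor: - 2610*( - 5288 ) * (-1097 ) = -2^4 *3^2*5^1*29^1*661^1*1097^1 = -15140442960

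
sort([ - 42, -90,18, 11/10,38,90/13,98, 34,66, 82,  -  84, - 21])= [ - 90, - 84, - 42 ,- 21,11/10,  90/13, 18, 34, 38, 66,82,98]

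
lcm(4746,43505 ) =261030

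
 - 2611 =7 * ( -373)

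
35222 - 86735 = -51513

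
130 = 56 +74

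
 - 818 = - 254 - 564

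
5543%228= 71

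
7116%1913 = 1377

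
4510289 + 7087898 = 11598187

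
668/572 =167/143 = 1.17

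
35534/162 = 17767/81 = 219.35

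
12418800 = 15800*786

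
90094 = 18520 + 71574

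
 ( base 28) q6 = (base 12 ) 512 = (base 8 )1336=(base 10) 734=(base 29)P9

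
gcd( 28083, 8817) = 3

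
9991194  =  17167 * 582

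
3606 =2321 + 1285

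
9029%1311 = 1163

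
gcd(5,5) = 5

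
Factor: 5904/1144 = 738/143 = 2^1*3^2*11^ ( - 1 )*13^ (  -  1 )*41^1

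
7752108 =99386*78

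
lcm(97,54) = 5238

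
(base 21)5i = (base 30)43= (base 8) 173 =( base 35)3i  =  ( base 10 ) 123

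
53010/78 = 8835/13 = 679.62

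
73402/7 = 10486 = 10486.00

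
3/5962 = 3/5962 = 0.00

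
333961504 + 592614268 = 926575772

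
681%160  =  41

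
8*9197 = 73576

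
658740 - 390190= 268550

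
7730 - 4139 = 3591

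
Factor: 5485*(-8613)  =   - 3^3*5^1*11^1*29^1*1097^1 = - 47242305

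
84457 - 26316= 58141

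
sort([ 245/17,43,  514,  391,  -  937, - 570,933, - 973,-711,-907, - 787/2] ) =[  -  973, - 937,-907, - 711,-570 , - 787/2, 245/17,43,  391, 514,933 ]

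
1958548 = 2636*743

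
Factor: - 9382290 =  - 2^1*3^1 *5^1*312743^1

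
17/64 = 17/64 = 0.27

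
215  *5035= 1082525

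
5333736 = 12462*428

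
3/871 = 3/871 = 0.00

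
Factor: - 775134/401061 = -258378/133687 = - 2^1 * 3^1* 43^( - 1) * 3109^ ( -1)*43063^1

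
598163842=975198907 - 377035065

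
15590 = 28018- 12428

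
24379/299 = 81 + 160/299 = 81.54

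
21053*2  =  42106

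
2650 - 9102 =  - 6452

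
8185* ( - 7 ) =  - 57295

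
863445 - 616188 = 247257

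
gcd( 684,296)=4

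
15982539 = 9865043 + 6117496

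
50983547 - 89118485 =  - 38134938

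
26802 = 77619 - 50817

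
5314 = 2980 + 2334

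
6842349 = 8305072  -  1462723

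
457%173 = 111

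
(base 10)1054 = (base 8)2036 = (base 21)284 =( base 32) 10U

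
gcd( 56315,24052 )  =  7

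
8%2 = 0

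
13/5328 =13/5328 =0.00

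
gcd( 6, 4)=2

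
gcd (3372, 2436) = 12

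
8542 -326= 8216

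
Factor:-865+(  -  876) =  - 1741 = - 1741^1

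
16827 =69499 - 52672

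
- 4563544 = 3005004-7568548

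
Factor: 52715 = 5^1* 13^1*811^1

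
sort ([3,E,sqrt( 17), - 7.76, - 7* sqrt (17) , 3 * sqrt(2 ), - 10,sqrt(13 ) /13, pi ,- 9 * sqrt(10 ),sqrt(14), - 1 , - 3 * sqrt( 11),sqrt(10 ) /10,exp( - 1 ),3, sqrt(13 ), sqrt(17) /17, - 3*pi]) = [ - 7 * sqrt( 17),  -  9* sqrt( 10 ) , - 10, - 3 * sqrt( 11),-3*pi, - 7.76, - 1,sqrt( 17)/17 , sqrt(13 )/13 , sqrt(10)/10,exp( - 1),E,3, 3,  pi,  sqrt(13 ), sqrt(14 ), sqrt (17),3*sqrt( 2) ]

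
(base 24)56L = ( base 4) 233211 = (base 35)2H0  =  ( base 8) 5745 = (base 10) 3045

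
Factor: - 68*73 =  - 4964 = - 2^2*17^1*73^1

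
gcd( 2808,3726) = 54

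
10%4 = 2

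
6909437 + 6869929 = 13779366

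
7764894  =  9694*801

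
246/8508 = 41/1418 = 0.03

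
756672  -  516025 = 240647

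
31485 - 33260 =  - 1775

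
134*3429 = 459486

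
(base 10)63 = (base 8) 77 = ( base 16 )3F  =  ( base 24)2F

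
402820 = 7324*55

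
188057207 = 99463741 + 88593466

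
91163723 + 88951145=180114868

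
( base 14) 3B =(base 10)53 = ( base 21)2B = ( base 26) 21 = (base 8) 65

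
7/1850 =7/1850 = 0.00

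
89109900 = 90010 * 990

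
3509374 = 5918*593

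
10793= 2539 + 8254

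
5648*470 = 2654560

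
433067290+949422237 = 1382489527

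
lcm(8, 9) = 72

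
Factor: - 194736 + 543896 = 349160 = 2^3*5^1*7^1*29^1 * 43^1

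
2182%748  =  686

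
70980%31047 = 8886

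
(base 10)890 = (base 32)RQ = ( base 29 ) 11K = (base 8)1572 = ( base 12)622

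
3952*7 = 27664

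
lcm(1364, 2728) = 2728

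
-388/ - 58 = 6+ 20/29 = 6.69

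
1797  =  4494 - 2697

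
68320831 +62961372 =131282203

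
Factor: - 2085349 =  - 7^1*297907^1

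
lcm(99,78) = 2574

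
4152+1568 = 5720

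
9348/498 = 1558/83 = 18.77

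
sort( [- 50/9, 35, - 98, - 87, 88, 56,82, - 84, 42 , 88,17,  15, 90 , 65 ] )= [ - 98 ,  -  87,-84,- 50/9,  15, 17,  35 , 42, 56, 65, 82, 88,  88, 90] 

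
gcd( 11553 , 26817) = 3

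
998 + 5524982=5525980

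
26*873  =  22698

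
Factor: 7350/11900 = 2^(-1) *3^1 *7^1*17^(  -  1) = 21/34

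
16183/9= 16183/9=1798.11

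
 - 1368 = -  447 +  - 921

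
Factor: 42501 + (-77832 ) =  - 35331 = - 3^1*11777^1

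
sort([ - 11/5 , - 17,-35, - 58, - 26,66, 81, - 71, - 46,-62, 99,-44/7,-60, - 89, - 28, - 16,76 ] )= [ - 89, - 71, - 62, - 60, - 58,-46, - 35,-28, - 26, - 17,-16,-44/7, - 11/5,66,76, 81,99] 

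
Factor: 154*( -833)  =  -2^1*7^3*11^1*17^1 = - 128282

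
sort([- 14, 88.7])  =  [ - 14,88.7]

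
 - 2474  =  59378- 61852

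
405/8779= 405/8779 = 0.05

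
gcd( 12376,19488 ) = 56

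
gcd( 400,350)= 50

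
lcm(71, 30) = 2130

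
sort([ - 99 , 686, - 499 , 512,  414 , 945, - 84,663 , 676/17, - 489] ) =[ - 499, - 489, - 99, - 84 , 676/17 , 414 , 512 , 663,686, 945 ] 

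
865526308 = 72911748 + 792614560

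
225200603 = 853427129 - 628226526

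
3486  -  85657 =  - 82171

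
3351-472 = 2879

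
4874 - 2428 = 2446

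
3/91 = 3/91 = 0.03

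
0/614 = 0 =0.00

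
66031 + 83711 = 149742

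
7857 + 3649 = 11506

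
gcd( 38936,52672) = 8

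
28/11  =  2 + 6/11 = 2.55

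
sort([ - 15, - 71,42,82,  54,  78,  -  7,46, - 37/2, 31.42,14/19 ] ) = [ - 71, - 37/2, - 15, - 7, 14/19,31.42, 42,46,54, 78,82 ] 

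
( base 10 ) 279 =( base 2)100010111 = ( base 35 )7y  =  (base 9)340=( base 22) cf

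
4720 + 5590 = 10310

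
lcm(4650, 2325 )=4650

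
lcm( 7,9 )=63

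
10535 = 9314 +1221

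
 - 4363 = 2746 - 7109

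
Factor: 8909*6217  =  55387253= 59^1*151^1 * 6217^1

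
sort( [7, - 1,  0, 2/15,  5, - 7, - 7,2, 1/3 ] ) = [ - 7,- 7, - 1,0,  2/15,1/3, 2,5, 7] 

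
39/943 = 39/943 = 0.04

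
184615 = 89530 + 95085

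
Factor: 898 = 2^1*449^1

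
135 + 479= 614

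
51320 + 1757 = 53077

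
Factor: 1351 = 7^1*193^1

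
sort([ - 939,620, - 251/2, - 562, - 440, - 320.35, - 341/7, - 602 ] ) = [ - 939, - 602, - 562, - 440, - 320.35, - 251/2 , - 341/7,620 ] 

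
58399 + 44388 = 102787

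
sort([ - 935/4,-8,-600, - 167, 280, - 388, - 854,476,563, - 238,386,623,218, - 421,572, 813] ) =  [ - 854, - 600, - 421,-388, - 238, - 935/4,-167, - 8,  218,  280,386,  476,563,572,623,813]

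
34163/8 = 34163/8 = 4270.38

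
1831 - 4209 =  - 2378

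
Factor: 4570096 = 2^4* 285631^1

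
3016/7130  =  1508/3565 = 0.42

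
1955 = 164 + 1791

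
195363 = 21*9303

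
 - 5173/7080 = -5173/7080=-0.73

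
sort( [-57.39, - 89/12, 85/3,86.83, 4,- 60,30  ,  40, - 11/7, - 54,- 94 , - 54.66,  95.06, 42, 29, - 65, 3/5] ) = [ -94,-65, - 60,  -  57.39,-54.66,-54, -89/12, - 11/7,3/5, 4,85/3,29,30,40,42, 86.83 , 95.06 ] 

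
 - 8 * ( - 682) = 5456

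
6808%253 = 230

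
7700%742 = 280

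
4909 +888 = 5797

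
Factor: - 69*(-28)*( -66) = -2^3*3^2*7^1*11^1*23^1 = - 127512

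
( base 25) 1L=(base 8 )56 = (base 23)20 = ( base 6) 114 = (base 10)46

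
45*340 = 15300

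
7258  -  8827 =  - 1569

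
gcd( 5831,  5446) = 7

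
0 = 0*186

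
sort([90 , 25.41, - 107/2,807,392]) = [ - 107/2 , 25.41 , 90, 392,807] 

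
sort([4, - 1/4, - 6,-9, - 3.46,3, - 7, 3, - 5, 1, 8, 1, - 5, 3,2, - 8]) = [ - 9, - 8,-7, - 6, - 5, - 5, - 3.46,  -  1/4, 1,1,2, 3,3,  3,4,8]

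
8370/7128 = 1 + 23/132 = 1.17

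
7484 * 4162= 31148408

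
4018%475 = 218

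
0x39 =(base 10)57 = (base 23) 2B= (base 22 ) 2d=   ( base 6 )133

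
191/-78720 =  - 191/78720 = - 0.00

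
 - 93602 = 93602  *( - 1) 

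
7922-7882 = 40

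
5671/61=5671/61  =  92.97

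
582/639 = 194/213 = 0.91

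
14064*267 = 3755088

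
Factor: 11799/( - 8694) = - 19/14 = - 2^(  -  1) * 7^( - 1 )*19^1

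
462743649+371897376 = 834641025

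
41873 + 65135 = 107008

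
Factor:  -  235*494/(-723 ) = 2^1*  3^( - 1 )*5^1*13^1 * 19^1 *47^1*241^(-1 ) = 116090/723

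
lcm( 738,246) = 738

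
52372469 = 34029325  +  18343144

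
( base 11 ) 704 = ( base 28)12b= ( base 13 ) 506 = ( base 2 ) 1101010011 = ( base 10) 851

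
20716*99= 2050884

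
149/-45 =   -  4 + 31/45 = -3.31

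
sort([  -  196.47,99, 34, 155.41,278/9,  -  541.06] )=[  -  541.06, - 196.47,278/9, 34,99,155.41]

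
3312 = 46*72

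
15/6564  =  5/2188 = 0.00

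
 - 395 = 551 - 946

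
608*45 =27360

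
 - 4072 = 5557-9629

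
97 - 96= 1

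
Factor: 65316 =2^2*3^1*5443^1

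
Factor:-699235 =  - 5^1*109^1*1283^1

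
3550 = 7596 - 4046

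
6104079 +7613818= 13717897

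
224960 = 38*5920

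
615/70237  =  615/70237 = 0.01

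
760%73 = 30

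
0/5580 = 0 = 0.00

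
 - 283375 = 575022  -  858397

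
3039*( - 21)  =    -  63819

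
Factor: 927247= 419^1*2213^1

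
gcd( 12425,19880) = 2485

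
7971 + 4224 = 12195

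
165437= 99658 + 65779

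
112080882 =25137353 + 86943529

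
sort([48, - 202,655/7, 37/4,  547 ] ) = [-202, 37/4,  48,655/7,547 ]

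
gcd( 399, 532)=133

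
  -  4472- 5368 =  - 9840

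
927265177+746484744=1673749921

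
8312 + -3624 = 4688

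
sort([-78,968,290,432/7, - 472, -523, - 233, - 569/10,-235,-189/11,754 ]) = [-523, - 472, - 235,-233, - 78,-569/10, - 189/11,432/7,290,754,968]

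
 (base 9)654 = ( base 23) 106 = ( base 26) KF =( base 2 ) 1000010111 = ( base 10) 535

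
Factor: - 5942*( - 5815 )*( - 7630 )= - 263637329900 =- 2^2 * 5^2*7^1* 109^1 * 1163^1*2971^1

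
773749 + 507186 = 1280935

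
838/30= 419/15 = 27.93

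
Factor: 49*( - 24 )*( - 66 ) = 2^4*3^2*7^2*11^1 = 77616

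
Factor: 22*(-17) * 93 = -2^1 * 3^1*11^1 * 17^1 * 31^1 = - 34782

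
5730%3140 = 2590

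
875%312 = 251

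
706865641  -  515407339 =191458302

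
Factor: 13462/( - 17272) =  - 53/68 = -2^(  -  2)*17^ (  -  1)*53^1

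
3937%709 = 392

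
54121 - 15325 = 38796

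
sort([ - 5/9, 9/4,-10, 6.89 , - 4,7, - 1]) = [- 10,  -  4,- 1, - 5/9, 9/4, 6.89, 7 ] 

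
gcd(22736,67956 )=28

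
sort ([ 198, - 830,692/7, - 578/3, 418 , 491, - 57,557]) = [ - 830,-578/3, - 57,692/7,198  ,  418,491,557 ]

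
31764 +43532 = 75296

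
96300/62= 48150/31 =1553.23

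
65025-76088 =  - 11063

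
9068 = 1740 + 7328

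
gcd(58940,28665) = 35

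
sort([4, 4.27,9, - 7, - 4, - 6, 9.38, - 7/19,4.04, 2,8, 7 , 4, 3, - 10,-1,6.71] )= [ - 10, - 7, - 6, - 4, - 1, - 7/19,  2,3,  4,4,4.04,4.27,6.71, 7,8, 9,9.38]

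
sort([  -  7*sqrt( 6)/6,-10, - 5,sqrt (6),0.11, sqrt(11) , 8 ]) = [ -10, - 5,-7*sqrt(6 ) /6,0.11,sqrt(6),  sqrt( 11), 8]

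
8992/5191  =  1 + 3801/5191 = 1.73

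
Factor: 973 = 7^1*139^1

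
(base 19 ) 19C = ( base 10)544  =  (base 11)455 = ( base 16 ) 220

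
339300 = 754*450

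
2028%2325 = 2028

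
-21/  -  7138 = 21/7138 = 0.00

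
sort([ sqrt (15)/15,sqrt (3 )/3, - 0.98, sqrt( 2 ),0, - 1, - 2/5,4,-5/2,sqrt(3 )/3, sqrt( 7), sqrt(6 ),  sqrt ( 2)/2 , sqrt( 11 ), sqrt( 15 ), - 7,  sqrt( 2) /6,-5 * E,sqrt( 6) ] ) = [ -5 *E, - 7,-5/2 , - 1, - 0.98, - 2/5, 0, sqrt( 2)/6,sqrt( 15 )/15, sqrt( 3 )/3 , sqrt(3 ) /3,sqrt(2) /2,sqrt( 2), sqrt(6 ),sqrt(6 ), sqrt( 7 ), sqrt (11 ) , sqrt(15),4 ] 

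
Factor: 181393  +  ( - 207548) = -5^1*5231^1   =  - 26155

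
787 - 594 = 193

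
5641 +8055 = 13696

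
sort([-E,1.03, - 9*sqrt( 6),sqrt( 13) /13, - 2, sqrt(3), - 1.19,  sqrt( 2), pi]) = [ -9*sqrt(6),-E, - 2, - 1.19,  sqrt(13)/13,1.03, sqrt(2), sqrt( 3 ) , pi]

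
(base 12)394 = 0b1000100000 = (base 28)jc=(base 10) 544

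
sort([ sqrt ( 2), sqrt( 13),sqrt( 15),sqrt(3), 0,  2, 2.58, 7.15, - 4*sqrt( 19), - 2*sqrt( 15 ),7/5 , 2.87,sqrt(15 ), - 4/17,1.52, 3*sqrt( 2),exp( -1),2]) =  [  -  4*sqrt( 19), - 2  *sqrt(15), - 4/17,0,exp( - 1 ),7/5,sqrt( 2), 1.52, sqrt( 3 ),2, 2,2.58, 2.87,sqrt( 13),sqrt (15),sqrt( 15 ),3*sqrt(2), 7.15]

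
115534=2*57767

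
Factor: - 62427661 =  - 62427661^1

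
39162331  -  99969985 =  - 60807654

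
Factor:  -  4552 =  - 2^3*569^1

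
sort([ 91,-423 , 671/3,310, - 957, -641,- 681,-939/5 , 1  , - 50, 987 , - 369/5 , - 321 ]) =[ - 957 ,-681, - 641,-423,-321, - 939/5,  -  369/5,-50, 1, 91 , 671/3, 310, 987]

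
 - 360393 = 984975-1345368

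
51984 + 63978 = 115962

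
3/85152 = 1/28384 = 0.00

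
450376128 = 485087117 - 34710989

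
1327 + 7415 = 8742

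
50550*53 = 2679150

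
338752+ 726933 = 1065685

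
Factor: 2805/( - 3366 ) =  - 2^(  -  1)*3^( - 1)*5^1 =-  5/6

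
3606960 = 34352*105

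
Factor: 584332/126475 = 2^2 * 5^( - 2)*7^1*41^1*509^1*5059^( - 1) 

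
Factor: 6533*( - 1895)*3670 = -2^1 * 5^2  *  47^1*139^1*367^1*379^1 =-45434728450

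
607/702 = 607/702  =  0.86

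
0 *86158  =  0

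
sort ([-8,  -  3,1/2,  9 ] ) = [ - 8,-3,  1/2, 9]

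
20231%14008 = 6223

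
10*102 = 1020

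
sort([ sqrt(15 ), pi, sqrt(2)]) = [sqrt(2 ), pi, sqrt(15)]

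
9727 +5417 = 15144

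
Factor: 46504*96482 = 2^4* 19^1*2539^1*5813^1 = 4486798928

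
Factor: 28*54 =2^3*3^3*7^1  =  1512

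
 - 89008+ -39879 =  - 128887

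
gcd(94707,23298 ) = 3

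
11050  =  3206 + 7844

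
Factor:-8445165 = -3^1*5^1* 563011^1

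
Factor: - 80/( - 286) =2^3 *5^1*  11^ ( - 1 )*13^( - 1) = 40/143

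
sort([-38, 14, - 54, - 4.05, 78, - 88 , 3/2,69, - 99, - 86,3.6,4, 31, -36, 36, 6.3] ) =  [ - 99,  -  88, - 86,  -  54, - 38, - 36, - 4.05, 3/2,3.6, 4, 6.3, 14, 31, 36, 69, 78]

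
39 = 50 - 11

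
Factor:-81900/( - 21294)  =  50/13 = 2^1*5^2*13^(-1 )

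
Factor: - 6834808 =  - 2^3*854351^1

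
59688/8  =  7461 = 7461.00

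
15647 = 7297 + 8350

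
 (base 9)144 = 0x79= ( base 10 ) 121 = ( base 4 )1321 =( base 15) 81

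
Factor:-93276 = - 2^2 * 3^2*2591^1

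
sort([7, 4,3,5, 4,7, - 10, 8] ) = [ - 10,3,  4,4  ,  5,7,7,8] 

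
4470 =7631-3161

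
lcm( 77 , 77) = 77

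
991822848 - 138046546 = 853776302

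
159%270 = 159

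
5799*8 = 46392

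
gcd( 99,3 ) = 3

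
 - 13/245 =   -  1 + 232/245   =  -  0.05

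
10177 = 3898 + 6279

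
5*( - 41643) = - 208215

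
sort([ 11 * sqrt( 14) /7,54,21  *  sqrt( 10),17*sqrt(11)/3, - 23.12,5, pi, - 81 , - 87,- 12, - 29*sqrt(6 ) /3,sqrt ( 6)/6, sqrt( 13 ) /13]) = [ - 87, - 81, - 29*sqrt( 6) /3, - 23.12,  -  12, sqrt(13)/13,sqrt(6)/6,pi, 5,  11*sqrt(14) /7,  17*sqrt (11) /3,54,21*sqrt(10)]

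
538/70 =269/35 = 7.69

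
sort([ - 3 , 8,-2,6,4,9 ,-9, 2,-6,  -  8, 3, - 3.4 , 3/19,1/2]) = [-9, - 8,-6, - 3.4,-3,-2,3/19, 1/2, 2,3,4,6,8,9]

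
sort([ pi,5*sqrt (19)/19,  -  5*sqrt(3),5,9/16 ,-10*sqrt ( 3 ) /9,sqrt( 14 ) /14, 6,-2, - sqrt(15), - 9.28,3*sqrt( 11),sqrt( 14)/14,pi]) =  [ - 9.28, - 5 * sqrt(3), - sqrt ( 15), - 2,- 10*sqrt(3 )/9, sqrt ( 14)/14,sqrt ( 14)/14,9/16,5*sqrt(19)/19,pi, pi , 5,6, 3*sqrt( 11)] 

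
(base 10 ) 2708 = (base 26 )404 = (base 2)101010010100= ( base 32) 2kk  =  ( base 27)3j8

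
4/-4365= -4/4365=-0.00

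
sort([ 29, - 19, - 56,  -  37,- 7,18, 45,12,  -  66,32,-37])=[ - 66, - 56, - 37, - 37,-19,-7,12, 18,29,32,45] 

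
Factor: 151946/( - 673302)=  - 3^ ( - 1) * 7^( - 1)*23^( - 1)*109^1= - 109/483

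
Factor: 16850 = 2^1*5^2 *337^1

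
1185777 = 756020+429757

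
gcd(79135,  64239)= 931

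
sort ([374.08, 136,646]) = [ 136 , 374.08 , 646 ] 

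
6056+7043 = 13099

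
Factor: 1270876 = 2^2*31^1*37^1*277^1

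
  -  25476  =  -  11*2316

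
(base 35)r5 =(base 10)950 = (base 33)SQ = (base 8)1666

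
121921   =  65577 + 56344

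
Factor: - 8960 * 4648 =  - 2^11*5^1*7^2 *83^1 = - 41646080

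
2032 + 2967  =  4999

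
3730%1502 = 726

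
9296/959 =1328/137 = 9.69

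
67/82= 67/82 =0.82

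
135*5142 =694170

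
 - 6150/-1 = 6150 + 0/1  =  6150.00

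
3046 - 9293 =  - 6247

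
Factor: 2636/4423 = 2^2*659^1*4423^( - 1 ) 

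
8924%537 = 332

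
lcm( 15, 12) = 60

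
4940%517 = 287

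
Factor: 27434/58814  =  13717/29407 = 7^( - 1 )*11^1*29^1*43^1*4201^(-1 ) 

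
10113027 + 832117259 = 842230286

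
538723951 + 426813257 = 965537208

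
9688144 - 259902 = 9428242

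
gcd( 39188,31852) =4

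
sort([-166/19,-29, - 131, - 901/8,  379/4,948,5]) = [  -  131,- 901/8,-29,  -  166/19,5,379/4, 948]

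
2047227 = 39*52493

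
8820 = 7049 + 1771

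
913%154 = 143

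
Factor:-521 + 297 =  - 2^5*7^1 = -224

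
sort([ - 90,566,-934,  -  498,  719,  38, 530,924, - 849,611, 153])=[-934, - 849, - 498,-90,38,153,  530,566, 611,719, 924 ] 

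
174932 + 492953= 667885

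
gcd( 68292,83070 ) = 18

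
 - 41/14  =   - 3 + 1/14 = -2.93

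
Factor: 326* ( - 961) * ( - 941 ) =294802126 = 2^1*31^2* 163^1*941^1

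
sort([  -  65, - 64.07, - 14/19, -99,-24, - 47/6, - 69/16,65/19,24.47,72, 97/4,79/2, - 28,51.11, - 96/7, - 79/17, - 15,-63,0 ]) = [-99, - 65, - 64.07, - 63, - 28, - 24 , - 15, -96/7, - 47/6,-79/17, - 69/16, - 14/19 , 0, 65/19, 97/4,  24.47, 79/2,51.11,  72] 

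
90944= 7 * 12992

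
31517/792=31517/792 = 39.79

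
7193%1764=137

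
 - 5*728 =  - 3640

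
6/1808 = 3/904 = 0.00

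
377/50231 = 377/50231 = 0.01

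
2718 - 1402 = 1316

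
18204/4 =4551 = 4551.00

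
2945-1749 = 1196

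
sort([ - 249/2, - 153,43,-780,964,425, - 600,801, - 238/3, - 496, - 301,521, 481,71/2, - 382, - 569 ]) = [ - 780 ,  -  600,  -  569,-496,-382, - 301, - 153, - 249/2,-238/3,71/2,  43,425,481,521,  801,964 ]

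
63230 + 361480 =424710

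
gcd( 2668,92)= 92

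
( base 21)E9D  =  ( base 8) 14350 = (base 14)2476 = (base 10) 6376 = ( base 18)11C4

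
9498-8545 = 953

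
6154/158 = 38 + 75/79 = 38.95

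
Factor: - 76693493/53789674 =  - 2^( - 1)*41^1*67^1*163^( - 1)*27919^1 *164999^( - 1 ) 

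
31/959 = 31/959 = 0.03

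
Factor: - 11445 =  - 3^1*5^1*7^1* 109^1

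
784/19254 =392/9627=0.04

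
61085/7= 8726+3/7  =  8726.43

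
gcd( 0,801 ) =801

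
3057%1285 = 487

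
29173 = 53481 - 24308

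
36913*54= 1993302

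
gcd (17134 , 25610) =26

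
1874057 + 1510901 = 3384958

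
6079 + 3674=9753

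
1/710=1/710 = 0.00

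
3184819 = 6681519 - 3496700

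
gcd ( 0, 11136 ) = 11136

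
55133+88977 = 144110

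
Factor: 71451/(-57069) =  -373^( - 1 ) * 467^1 = - 467/373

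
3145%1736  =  1409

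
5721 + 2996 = 8717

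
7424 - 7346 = 78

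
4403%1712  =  979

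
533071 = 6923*77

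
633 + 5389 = 6022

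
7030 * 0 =0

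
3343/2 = 1671 + 1/2 = 1671.50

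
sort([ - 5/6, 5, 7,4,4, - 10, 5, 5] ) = [ - 10, - 5/6, 4,4,  5 , 5, 5, 7]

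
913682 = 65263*14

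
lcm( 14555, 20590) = 844190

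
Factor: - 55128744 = -2^3*3^2 * 11^1*47^1*1481^1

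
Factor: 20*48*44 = 2^8*3^1 * 5^1* 11^1 = 42240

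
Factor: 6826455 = 3^2*5^1*29^1*5231^1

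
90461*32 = 2894752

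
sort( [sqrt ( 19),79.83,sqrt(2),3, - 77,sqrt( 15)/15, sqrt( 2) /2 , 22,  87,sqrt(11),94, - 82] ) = [ - 82, - 77,sqrt(15) /15,  sqrt(2) /2, sqrt( 2 ),3,sqrt( 11),sqrt ( 19),22 , 79.83, 87,94]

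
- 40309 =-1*40309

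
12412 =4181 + 8231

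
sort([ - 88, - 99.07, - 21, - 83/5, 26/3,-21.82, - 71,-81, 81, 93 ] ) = [-99.07,-88, - 81, - 71, - 21.82, - 21, - 83/5,26/3, 81, 93 ]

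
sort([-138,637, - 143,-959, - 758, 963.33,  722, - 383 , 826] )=[ - 959,  -  758, - 383, - 143 , - 138 , 637,722, 826,963.33]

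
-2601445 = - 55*47299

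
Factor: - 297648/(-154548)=2^2*3^ (-3 ) *13^1 = 52/27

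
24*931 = 22344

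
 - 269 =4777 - 5046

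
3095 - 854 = 2241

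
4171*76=316996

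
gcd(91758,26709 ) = 3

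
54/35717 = 54/35717= 0.00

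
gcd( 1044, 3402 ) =18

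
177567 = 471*377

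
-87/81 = - 2  +  25/27 =- 1.07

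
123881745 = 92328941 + 31552804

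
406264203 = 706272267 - 300008064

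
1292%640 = 12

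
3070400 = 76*40400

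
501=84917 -84416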